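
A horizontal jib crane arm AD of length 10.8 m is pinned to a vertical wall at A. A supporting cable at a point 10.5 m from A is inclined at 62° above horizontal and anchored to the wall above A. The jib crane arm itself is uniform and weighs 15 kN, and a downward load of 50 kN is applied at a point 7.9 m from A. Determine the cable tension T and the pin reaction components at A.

T = 51.34 kN, A_x = 24.10 kN, A_y = 19.67 kN

ΣM about A: T·sin62°·10.5 − 15·5.4 − 50·7.9 = 0 → T = 476/(10.5·0.882948) = 51.3432 ≈ 51.34 kN.
ΣF_x = 0: A_x − T·cos62° = 0 → A_x = 51.3432 × 0.469472 = 24.10 kN.
ΣF_y = 0: A_y + T·sin62° − 15 − 50 = 0 → A_y = 65 − 51.3432 × 0.882948 = 19.67 kN.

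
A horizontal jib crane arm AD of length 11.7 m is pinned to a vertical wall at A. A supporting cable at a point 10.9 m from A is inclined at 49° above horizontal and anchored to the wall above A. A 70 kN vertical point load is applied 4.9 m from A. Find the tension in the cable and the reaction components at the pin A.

T = 41.70 kN, A_x = 27.35 kN, A_y = 38.53 kN

ΣM about A: T·sin49°·10.9 − 70·4.9 = 0 → T = 343/(10.9·0.75471) = 41.6953 ≈ 41.70 kN.
ΣF_x = 0: A_x − T·cos49° = 0 → A_x = 41.6953 × 0.656059 = 27.35 kN.
ΣF_y = 0: A_y + T·sin49° − 70 = 0 → A_y = 70 − 41.6953 × 0.75471 = 38.53 kN.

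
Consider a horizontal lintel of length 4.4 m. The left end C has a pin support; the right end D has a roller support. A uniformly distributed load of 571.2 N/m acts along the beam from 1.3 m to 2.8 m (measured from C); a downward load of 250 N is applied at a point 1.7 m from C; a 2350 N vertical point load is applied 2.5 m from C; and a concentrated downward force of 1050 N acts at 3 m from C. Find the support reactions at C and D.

Resultant of the distributed load: 571.2 × 1.5 = 856.8 N at 2.05 m from C.
Moments about C: D_y·4.4 − (571.2·1.5)·2.05 − 250·1.7 − 2350·2.5 − 1050·3 = 0 → D_y = 11206.44/4.4 = 2546.92 ≈ 2547 N.
ΣF_y = 0: C_y + 2546.92 − 571.2·1.5 − 250 − 2350 − 1050 = 0 → C_y = 1960 N.
ΣF_x = 0: no horizontal applied forces, so C_x = 0.

C_x = 0, C_y = 1960 N, D_y = 2547 N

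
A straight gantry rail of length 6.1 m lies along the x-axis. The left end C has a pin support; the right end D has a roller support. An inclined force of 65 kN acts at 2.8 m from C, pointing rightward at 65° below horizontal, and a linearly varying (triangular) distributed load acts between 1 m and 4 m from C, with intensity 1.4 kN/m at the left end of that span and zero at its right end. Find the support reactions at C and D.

C_x = -27.47 kN, C_y = 33.28 kN, D_y = 27.73 kN

Resultant of the triangular load: ½ × 1.4 × 3 = 2.1 kN, acting at 2 m from C (one-third of the span from the peak).
Moments about C: D_y·6.1 − 65·sin65°·2.8 − (½·1.4·3)·2 = 0 → D_y = 169.148/6.1 = 27.7292 ≈ 27.73 kN.
ΣF_y = 0: C_y + 27.7292 − 65·sin65° − ½·1.4·3 = 0 → C_y = 33.28 kN.
ΣF_x = 0: C_x + 65·cos65° = 0 → C_x = -27.47 kN.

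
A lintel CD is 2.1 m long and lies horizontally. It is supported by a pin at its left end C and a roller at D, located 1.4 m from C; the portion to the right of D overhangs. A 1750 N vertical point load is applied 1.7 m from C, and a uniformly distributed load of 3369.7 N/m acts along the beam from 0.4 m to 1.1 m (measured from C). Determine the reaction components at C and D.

C_x = 0, C_y = 720.2 N, D_y = 3389 N

Resultant of the distributed load: 3369.7 × 0.7 = 2358.79 N at 0.75 m from C.
ΣM about C: D_y·1.4 − 1750·1.7 − (3369.7·0.7)·0.75 = 0 → D_y = 4744.0925/1.4 = 3388.64 ≈ 3389 N.
ΣF_y = 0: C_y + 3388.64 − 1750 − 3369.7·0.7 = 0 → C_y = 720.2 N.
ΣF_x = 0: no horizontal applied forces, so C_x = 0.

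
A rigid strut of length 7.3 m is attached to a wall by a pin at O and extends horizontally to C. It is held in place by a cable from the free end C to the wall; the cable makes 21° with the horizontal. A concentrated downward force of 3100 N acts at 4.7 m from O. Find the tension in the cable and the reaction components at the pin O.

ΣM about O: T·sin21°·7.3 − 3100·4.7 = 0 → T = 14570/(7.3·0.358368) = 5569.39 ≈ 5569 N.
ΣF_x = 0: O_x − T·cos21° = 0 → O_x = 5569.39 × 0.93358 = 5199 N.
ΣF_y = 0: O_y + T·sin21° − 3100 = 0 → O_y = 3100 − 5569.39 × 0.358368 = 1104 N.

T = 5569 N, O_x = 5199 N, O_y = 1104 N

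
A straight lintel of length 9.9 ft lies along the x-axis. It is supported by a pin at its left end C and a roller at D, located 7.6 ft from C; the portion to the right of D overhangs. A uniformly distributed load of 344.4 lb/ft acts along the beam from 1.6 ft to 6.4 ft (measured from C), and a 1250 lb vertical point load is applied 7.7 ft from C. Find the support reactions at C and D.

C_x = 0, C_y = 766.6 lb, D_y = 2137 lb

Resultant of the distributed load: 344.4 × 4.8 = 1653.12 lb at 4 ft from C.
ΣM about C: D_y·7.6 − (344.4·4.8)·4 − 1250·7.7 = 0 → D_y = 16237.48/7.6 = 2136.51 ≈ 2137 lb.
ΣF_y = 0: C_y + 2136.51 − 344.4·4.8 − 1250 = 0 → C_y = 766.6 lb.
ΣF_x = 0: no horizontal applied forces, so C_x = 0.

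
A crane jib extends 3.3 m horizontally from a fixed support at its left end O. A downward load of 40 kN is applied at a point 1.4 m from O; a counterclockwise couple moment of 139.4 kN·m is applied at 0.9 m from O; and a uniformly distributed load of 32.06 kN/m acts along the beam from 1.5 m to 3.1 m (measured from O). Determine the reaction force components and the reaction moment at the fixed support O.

Resultant of the distributed load: 32.06 × 1.6 = 51.296 kN at 2.3 m from O.
ΣF_x = 0: O_x = 0.
ΣF_y = 0: O_y − 40 − 32.06·1.6 = 0 → O_y = 91.30 kN.
ΣM about O: M_O − 40·1.4 + 139.4 − (32.06·1.6)·2.3 = 0 → M_O = 34.58 kN·m.

O_x = 0, O_y = 91.30 kN, M_O = 34.58 kN·m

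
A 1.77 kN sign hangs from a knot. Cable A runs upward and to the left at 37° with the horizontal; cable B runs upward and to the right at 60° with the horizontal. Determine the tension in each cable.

ΣF_x = 0: −T_A·cos37° + T_B·cos60° = 0 → T_B = 1.59727·T_A.
ΣF_y = 0: T_A·sin37° + T_B·sin60° = 1.77.
Substitute: T_A·(0.601815 + 1.59727·0.866025) = 1.77 → T_A = 0.891647 ≈ 0.8916 kN.
Then T_B = 1.59727 × 0.891647 = 1.424 kN.

T_A = 0.8916 kN, T_B = 1.424 kN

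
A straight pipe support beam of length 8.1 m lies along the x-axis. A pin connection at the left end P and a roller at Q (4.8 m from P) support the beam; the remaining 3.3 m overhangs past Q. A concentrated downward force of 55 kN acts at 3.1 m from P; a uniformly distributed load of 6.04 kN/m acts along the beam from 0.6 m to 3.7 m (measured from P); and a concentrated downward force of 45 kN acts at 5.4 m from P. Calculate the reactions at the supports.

P_x = 0, P_y = 24.19 kN, Q_y = 94.53 kN

Resultant of the distributed load: 6.04 × 3.1 = 18.724 kN at 2.15 m from P.
Moments about P: Q_y·4.8 − 55·3.1 − (6.04·3.1)·2.15 − 45·5.4 = 0 → Q_y = 453.7566/4.8 = 94.5326 ≈ 94.53 kN.
ΣF_y = 0: P_y + 94.5326 − 55 − 6.04·3.1 − 45 = 0 → P_y = 24.19 kN.
ΣF_x = 0: no horizontal applied forces, so P_x = 0.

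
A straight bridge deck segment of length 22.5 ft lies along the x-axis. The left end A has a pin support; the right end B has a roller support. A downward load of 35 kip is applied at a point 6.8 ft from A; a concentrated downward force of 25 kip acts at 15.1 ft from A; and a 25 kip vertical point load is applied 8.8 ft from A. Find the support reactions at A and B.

Moments about A: B_y·22.5 − 35·6.8 − 25·15.1 − 25·8.8 = 0 → B_y = 835.5/22.5 = 37.1333 ≈ 37.13 kip.
ΣF_y = 0: A_y + 37.1333 − 35 − 25 − 25 = 0 → A_y = 47.87 kip.
ΣF_x = 0: no horizontal applied forces, so A_x = 0.

A_x = 0, A_y = 47.87 kip, B_y = 37.13 kip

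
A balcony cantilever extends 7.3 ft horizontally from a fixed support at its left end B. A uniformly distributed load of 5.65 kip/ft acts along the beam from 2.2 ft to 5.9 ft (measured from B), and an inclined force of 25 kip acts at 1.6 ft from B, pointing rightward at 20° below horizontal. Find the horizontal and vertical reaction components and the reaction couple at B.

Resultant of the distributed load: 5.65 × 3.7 = 20.905 kip at 4.05 ft from B.
ΣF_x = 0: B_x + 25·cos20° = 0 → B_x = -23.49 kip.
ΣF_y = 0: B_y − 5.65·3.7 − 25·sin20° = 0 → B_y = 29.46 kip.
ΣM about B: M_B − (5.65·3.7)·4.05 − 25·sin20°·1.6 = 0 → M_B = 98.35 kip·ft.

B_x = -23.49 kip, B_y = 29.46 kip, M_B = 98.35 kip·ft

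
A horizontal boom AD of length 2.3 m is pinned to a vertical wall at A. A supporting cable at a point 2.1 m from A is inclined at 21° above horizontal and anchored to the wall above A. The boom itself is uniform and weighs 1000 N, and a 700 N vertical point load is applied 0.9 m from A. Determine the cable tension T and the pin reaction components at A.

T = 2365 N, A_x = 2208 N, A_y = 852.4 N

ΣM about A: T·sin21°·2.1 − 1000·1.15 − 700·0.9 = 0 → T = 1780/(2.1·0.358368) = 2365.22 ≈ 2365 N.
ΣF_x = 0: A_x − T·cos21° = 0 → A_x = 2365.22 × 0.93358 = 2208 N.
ΣF_y = 0: A_y + T·sin21° − 1000 − 700 = 0 → A_y = 1700 − 2365.22 × 0.358368 = 852.4 N.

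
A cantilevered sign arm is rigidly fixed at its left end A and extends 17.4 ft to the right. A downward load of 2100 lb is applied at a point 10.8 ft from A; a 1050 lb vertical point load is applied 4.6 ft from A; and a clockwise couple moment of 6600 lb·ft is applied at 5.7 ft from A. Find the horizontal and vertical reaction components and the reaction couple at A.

ΣF_x = 0: A_x = 0.
ΣF_y = 0: A_y − 2100 − 1050 = 0 → A_y = 3150 lb.
ΣM about A: M_A − 2100·10.8 − 1050·4.6 − 6600 = 0 → M_A = 34110 lb·ft.

A_x = 0, A_y = 3150 lb, M_A = 34110 lb·ft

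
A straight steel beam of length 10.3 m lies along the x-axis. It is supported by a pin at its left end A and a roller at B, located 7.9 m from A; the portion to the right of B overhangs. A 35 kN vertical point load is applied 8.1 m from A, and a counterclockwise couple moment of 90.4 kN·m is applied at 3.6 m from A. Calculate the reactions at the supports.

A_x = 0, A_y = 10.56 kN, B_y = 24.44 kN

Taking moments about A: B_y·7.9 − 35·8.1 + 90.4 = 0 → B_y = 193.1/7.9 = 24.443 ≈ 24.44 kN.
ΣF_y = 0: A_y + 24.443 − 35 = 0 → A_y = 10.56 kN.
ΣF_x = 0: no horizontal applied forces, so A_x = 0.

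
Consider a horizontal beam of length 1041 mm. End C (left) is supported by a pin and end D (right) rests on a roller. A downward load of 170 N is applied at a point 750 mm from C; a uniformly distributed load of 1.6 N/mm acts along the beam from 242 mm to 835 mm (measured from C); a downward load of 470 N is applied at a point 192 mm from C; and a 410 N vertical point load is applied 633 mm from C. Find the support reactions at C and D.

C_x = 0, C_y = 1050 N, D_y = 949.3 N

Resultant of the distributed load: 1.6 × 593 = 948.8 N at 538.5 mm from C.
ΣM about C: D_y·1041 − 170·750 − (1.6·593)·538.5 − 470·192 − 410·633 = 0 → D_y = 988198.8/1041 = 949.278 ≈ 949.3 N.
ΣF_y = 0: C_y + 949.278 − 170 − 1.6·593 − 470 − 410 = 0 → C_y = 1050 N.
ΣF_x = 0: no horizontal applied forces, so C_x = 0.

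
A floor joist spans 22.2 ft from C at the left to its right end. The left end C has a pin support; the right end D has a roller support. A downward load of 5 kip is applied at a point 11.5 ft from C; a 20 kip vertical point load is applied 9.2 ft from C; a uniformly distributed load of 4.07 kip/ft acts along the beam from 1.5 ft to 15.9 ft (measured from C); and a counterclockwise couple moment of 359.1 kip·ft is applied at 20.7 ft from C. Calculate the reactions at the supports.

C_x = 0, C_y = 65.94 kip, D_y = 17.67 kip

Resultant of the distributed load: 4.07 × 14.4 = 58.608 kip at 8.7 ft from C.
Taking moments about C: D_y·22.2 − 5·11.5 − 20·9.2 − (4.07·14.4)·8.7 + 359.1 = 0 → D_y = 392.2896/22.2 = 17.6707 ≈ 17.67 kip.
ΣF_y = 0: C_y + 17.6707 − 5 − 20 − 4.07·14.4 = 0 → C_y = 65.94 kip.
ΣF_x = 0: no horizontal applied forces, so C_x = 0.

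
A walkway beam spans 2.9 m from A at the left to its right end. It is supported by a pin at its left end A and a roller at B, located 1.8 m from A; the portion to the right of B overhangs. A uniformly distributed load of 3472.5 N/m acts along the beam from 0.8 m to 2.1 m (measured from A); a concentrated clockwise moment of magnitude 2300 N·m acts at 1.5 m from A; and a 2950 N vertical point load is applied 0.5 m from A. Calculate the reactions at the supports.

Resultant of the distributed load: 3472.5 × 1.3 = 4514.25 N at 1.45 m from A.
Taking moments about A: B_y·1.8 − (3472.5·1.3)·1.45 − 2300 − 2950·0.5 = 0 → B_y = 10320.6625/1.8 = 5733.7 ≈ 5734 N.
ΣF_y = 0: A_y + 5733.7 − 3472.5·1.3 − 2950 = 0 → A_y = 1731 N.
ΣF_x = 0: no horizontal applied forces, so A_x = 0.

A_x = 0, A_y = 1731 N, B_y = 5734 N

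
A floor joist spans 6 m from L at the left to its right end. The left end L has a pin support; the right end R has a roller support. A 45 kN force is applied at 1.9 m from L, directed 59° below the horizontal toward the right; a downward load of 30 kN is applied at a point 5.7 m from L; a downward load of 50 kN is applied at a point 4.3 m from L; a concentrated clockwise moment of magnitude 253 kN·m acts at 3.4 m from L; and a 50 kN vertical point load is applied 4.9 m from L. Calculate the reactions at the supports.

L_x = -23.18 kN, L_y = 9.025 kN, R_y = 159.5 kN

ΣM about L: R_y·6 − 45·sin59°·1.9 − 30·5.7 − 50·4.3 − 253 − 50·4.9 = 0 → R_y = 957.288/6 = 159.548 ≈ 159.5 kN.
ΣF_y = 0: L_y + 159.548 − 45·sin59° − 30 − 50 − 50 = 0 → L_y = 9.025 kN.
ΣF_x = 0: L_x + 45·cos59° = 0 → L_x = -23.18 kN.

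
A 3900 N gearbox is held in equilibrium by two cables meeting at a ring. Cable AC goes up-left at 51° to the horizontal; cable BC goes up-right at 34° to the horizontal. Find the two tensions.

T_AC = 3246 N, T_BC = 2464 N

ΣF_x = 0: −T_AC·cos51° + T_BC·cos34° = 0 → T_BC = 0.759098·T_AC.
ΣF_y = 0: T_AC·sin51° + T_BC·sin34° = 3900.
Substitute: T_AC·(0.777146 + 0.759098·0.559193) = 3900 → T_AC = 3245.6 ≈ 3246 N.
Then T_BC = 0.759098 × 3245.6 = 2464 N.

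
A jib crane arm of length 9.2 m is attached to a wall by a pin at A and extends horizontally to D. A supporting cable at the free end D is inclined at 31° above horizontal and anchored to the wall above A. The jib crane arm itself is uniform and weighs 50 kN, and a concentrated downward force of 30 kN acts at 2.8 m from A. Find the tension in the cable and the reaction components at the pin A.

T = 66.27 kN, A_x = 56.80 kN, A_y = 45.87 kN

ΣM about A: T·sin31°·9.2 − 50·4.6 − 30·2.8 = 0 → T = 314/(9.2·0.515038) = 66.2678 ≈ 66.27 kN.
ΣF_x = 0: A_x − T·cos31° = 0 → A_x = 66.2678 × 0.857167 = 56.80 kN.
ΣF_y = 0: A_y + T·sin31° − 50 − 30 = 0 → A_y = 80 − 66.2678 × 0.515038 = 45.87 kN.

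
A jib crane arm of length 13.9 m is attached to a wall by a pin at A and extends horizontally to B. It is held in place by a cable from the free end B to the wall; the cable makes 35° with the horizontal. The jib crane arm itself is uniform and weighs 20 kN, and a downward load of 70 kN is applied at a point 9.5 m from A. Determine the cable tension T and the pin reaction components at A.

ΣM about A: T·sin35°·13.9 − 20·6.95 − 70·9.5 = 0 → T = 804/(13.9·0.573576) = 100.844 ≈ 100.8 kN.
ΣF_x = 0: A_x − T·cos35° = 0 → A_x = 100.844 × 0.819152 = 82.61 kN.
ΣF_y = 0: A_y + T·sin35° − 20 − 70 = 0 → A_y = 90 − 100.844 × 0.573576 = 32.16 kN.

T = 100.8 kN, A_x = 82.61 kN, A_y = 32.16 kN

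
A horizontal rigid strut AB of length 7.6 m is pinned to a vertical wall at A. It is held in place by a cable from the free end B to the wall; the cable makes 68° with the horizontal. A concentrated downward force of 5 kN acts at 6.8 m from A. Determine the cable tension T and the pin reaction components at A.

T = 4.825 kN, A_x = 1.807 kN, A_y = 0.5263 kN

ΣM about A: T·sin68°·7.6 − 5·6.8 = 0 → T = 34/(7.6·0.927184) = 4.82502 ≈ 4.825 kN.
ΣF_x = 0: A_x − T·cos68° = 0 → A_x = 4.82502 × 0.374607 = 1.807 kN.
ΣF_y = 0: A_y + T·sin68° − 5 = 0 → A_y = 5 − 4.82502 × 0.927184 = 0.5263 kN.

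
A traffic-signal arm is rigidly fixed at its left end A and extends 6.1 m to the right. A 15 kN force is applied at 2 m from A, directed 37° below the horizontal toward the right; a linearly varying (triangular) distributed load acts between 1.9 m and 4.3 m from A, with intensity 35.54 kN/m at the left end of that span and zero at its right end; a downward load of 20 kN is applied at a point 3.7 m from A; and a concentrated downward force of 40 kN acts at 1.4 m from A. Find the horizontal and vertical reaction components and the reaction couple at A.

Resultant of the triangular load: ½ × 35.54 × 2.4 = 42.648 kN, acting at 2.7 m from A (one-third of the span from the peak).
ΣF_x = 0: A_x + 15·cos37° = 0 → A_x = -11.98 kN.
ΣF_y = 0: A_y − 15·sin37° − ½·35.54·2.4 − 20 − 40 = 0 → A_y = 111.7 kN.
ΣM about A: M_A − 15·sin37°·2 − (½·35.54·2.4)·2.7 − 20·3.7 − 40·1.4 = 0 → M_A = 263.2 kN·m.

A_x = -11.98 kN, A_y = 111.7 kN, M_A = 263.2 kN·m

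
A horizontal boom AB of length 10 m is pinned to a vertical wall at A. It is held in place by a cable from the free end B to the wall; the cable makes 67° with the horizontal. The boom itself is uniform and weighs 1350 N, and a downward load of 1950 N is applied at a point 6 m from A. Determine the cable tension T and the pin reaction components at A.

ΣM about A: T·sin67°·10 − 1350·5 − 1950·6 = 0 → T = 18450/(10·0.920505) = 2004.33 ≈ 2004 N.
ΣF_x = 0: A_x − T·cos67° = 0 → A_x = 2004.33 × 0.390731 = 783.2 N.
ΣF_y = 0: A_y + T·sin67° − 1350 − 1950 = 0 → A_y = 3300 − 2004.33 × 0.920505 = 1455 N.

T = 2004 N, A_x = 783.2 N, A_y = 1455 N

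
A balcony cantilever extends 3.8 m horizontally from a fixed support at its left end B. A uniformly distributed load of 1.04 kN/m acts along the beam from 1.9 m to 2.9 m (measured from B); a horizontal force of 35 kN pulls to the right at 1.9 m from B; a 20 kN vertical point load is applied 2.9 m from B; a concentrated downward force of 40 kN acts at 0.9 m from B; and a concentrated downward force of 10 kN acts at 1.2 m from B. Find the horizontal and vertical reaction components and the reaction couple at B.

Resultant of the distributed load: 1.04 × 1 = 1.04 kN at 2.4 m from B.
ΣF_x = 0: B_x + 35 = 0 → B_x = -35.00 kN.
ΣF_y = 0: B_y − 1.04·1 − 20 − 40 − 10 = 0 → B_y = 71.04 kN.
ΣM about B: M_B − (1.04·1)·2.4 − 20·2.9 − 40·0.9 − 10·1.2 = 0 → M_B = 108.5 kN·m.

B_x = -35.00 kN, B_y = 71.04 kN, M_B = 108.5 kN·m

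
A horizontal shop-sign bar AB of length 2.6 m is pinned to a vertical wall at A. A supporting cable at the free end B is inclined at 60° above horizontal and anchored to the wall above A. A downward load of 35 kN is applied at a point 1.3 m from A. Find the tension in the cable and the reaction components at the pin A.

T = 20.21 kN, A_x = 10.10 kN, A_y = 17.50 kN

ΣM about A: T·sin60°·2.6 − 35·1.3 = 0 → T = 45.5/(2.6·0.866025) = 20.2073 ≈ 20.21 kN.
ΣF_x = 0: A_x − T·cos60° = 0 → A_x = 20.2073 × 0.5 = 10.10 kN.
ΣF_y = 0: A_y + T·sin60° − 35 = 0 → A_y = 35 − 20.2073 × 0.866025 = 17.50 kN.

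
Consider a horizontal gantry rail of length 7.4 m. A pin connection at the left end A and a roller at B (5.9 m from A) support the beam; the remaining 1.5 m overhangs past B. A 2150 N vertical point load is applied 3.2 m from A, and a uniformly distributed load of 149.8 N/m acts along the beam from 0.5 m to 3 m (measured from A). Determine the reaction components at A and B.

A_x = 0, A_y = 1247 N, B_y = 1277 N

Resultant of the distributed load: 149.8 × 2.5 = 374.5 N at 1.75 m from A.
Taking moments about A: B_y·5.9 − 2150·3.2 − (149.8·2.5)·1.75 = 0 → B_y = 7535.375/5.9 = 1277.18 ≈ 1277 N.
ΣF_y = 0: A_y + 1277.18 − 2150 − 149.8·2.5 = 0 → A_y = 1247 N.
ΣF_x = 0: no horizontal applied forces, so A_x = 0.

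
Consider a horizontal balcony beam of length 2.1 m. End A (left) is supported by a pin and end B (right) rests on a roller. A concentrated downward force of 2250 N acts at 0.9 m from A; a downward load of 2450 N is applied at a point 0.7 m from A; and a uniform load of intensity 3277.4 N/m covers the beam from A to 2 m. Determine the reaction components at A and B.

A_x = 0, A_y = 6353 N, B_y = 4902 N

Resultant of the distributed load: 3277.4 × 2 = 6554.8 N at 1 m from A.
ΣM about A: B_y·2.1 − 2250·0.9 − 2450·0.7 − (3277.4·2)·1 = 0 → B_y = 10294.8/2.1 = 4902.29 ≈ 4902 N.
ΣF_y = 0: A_y + 4902.29 − 2250 − 2450 − 3277.4·2 = 0 → A_y = 6353 N.
ΣF_x = 0: no horizontal applied forces, so A_x = 0.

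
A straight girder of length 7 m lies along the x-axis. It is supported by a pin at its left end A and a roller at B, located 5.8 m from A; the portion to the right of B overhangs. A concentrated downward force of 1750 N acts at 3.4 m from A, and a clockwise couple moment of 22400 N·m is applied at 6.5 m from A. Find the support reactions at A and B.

Moments about A: B_y·5.8 − 1750·3.4 − 22400 = 0 → B_y = 28350/5.8 = 4887.93 ≈ 4888 N.
ΣF_y = 0: A_y + 4887.93 − 1750 = 0 → A_y = -3138 N.
ΣF_x = 0: no horizontal applied forces, so A_x = 0.

A_x = 0, A_y = -3138 N, B_y = 4888 N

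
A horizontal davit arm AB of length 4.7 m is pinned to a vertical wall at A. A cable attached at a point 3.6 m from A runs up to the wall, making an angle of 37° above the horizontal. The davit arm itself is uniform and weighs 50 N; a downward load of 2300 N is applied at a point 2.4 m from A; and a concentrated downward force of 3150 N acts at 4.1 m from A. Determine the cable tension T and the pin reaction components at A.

ΣM about A: T·sin37°·3.6 − 50·2.35 − 2300·2.4 − 3150·4.1 = 0 → T = 18552.5/(3.6·0.601815) = 8563.22 ≈ 8563 N.
ΣF_x = 0: A_x − T·cos37° = 0 → A_x = 8563.22 × 0.798636 = 6839 N.
ΣF_y = 0: A_y + T·sin37° − 50 − 2300 − 3150 = 0 → A_y = 5500 − 8563.22 × 0.601815 = 346.5 N.

T = 8563 N, A_x = 6839 N, A_y = 346.5 N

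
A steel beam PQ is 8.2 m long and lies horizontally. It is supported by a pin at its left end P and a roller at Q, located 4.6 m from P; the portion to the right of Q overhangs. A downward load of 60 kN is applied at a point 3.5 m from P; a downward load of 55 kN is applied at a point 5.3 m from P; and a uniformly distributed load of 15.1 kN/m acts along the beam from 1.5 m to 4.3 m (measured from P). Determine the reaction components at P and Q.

P_x = 0, P_y = 21.60 kN, Q_y = 135.7 kN

Resultant of the distributed load: 15.1 × 2.8 = 42.28 kN at 2.9 m from P.
Taking moments about P: Q_y·4.6 − 60·3.5 − 55·5.3 − (15.1·2.8)·2.9 = 0 → Q_y = 624.112/4.6 = 135.677 ≈ 135.7 kN.
ΣF_y = 0: P_y + 135.677 − 60 − 55 − 15.1·2.8 = 0 → P_y = 21.60 kN.
ΣF_x = 0: no horizontal applied forces, so P_x = 0.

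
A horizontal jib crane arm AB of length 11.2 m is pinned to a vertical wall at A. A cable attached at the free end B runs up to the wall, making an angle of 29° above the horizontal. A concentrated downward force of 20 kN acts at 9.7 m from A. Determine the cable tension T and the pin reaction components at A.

T = 35.73 kN, A_x = 31.25 kN, A_y = 2.679 kN

ΣM about A: T·sin29°·11.2 − 20·9.7 = 0 → T = 194/(11.2·0.48481) = 35.7283 ≈ 35.73 kN.
ΣF_x = 0: A_x − T·cos29° = 0 → A_x = 35.7283 × 0.87462 = 31.25 kN.
ΣF_y = 0: A_y + T·sin29° − 20 = 0 → A_y = 20 − 35.7283 × 0.48481 = 2.679 kN.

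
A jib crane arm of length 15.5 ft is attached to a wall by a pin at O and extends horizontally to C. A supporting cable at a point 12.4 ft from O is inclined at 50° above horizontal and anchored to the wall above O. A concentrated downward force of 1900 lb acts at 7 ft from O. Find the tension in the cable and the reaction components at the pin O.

T = 1400 lb, O_x = 900.0 lb, O_y = 827.4 lb

ΣM about O: T·sin50°·12.4 − 1900·7 = 0 → T = 13300/(12.4·0.766044) = 1400.16 ≈ 1400 lb.
ΣF_x = 0: O_x − T·cos50° = 0 → O_x = 1400.16 × 0.642788 = 900.0 lb.
ΣF_y = 0: O_y + T·sin50° − 1900 = 0 → O_y = 1900 − 1400.16 × 0.766044 = 827.4 lb.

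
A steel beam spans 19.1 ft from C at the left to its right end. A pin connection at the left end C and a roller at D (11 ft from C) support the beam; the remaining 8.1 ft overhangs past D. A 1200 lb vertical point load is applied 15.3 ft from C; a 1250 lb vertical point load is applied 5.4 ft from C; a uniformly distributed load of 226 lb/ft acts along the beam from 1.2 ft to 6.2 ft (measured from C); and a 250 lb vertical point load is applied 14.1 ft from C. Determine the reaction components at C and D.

C_x = 0, C_y = 846.7 lb, D_y = 2983 lb

Resultant of the distributed load: 226 × 5 = 1130 lb at 3.7 ft from C.
Moments about C: D_y·11 − 1200·15.3 − 1250·5.4 − (226·5)·3.7 − 250·14.1 = 0 → D_y = 32816/11 = 2983.27 ≈ 2983 lb.
ΣF_y = 0: C_y + 2983.27 − 1200 − 1250 − 226·5 − 250 = 0 → C_y = 846.7 lb.
ΣF_x = 0: no horizontal applied forces, so C_x = 0.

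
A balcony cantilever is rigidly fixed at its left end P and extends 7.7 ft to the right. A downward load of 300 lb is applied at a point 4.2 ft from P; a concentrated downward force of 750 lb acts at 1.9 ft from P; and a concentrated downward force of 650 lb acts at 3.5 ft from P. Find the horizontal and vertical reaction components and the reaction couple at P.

ΣF_x = 0: P_x = 0.
ΣF_y = 0: P_y − 300 − 750 − 650 = 0 → P_y = 1700 lb.
ΣM about P: M_P − 300·4.2 − 750·1.9 − 650·3.5 = 0 → M_P = 4960 lb·ft.

P_x = 0, P_y = 1700 lb, M_P = 4960 lb·ft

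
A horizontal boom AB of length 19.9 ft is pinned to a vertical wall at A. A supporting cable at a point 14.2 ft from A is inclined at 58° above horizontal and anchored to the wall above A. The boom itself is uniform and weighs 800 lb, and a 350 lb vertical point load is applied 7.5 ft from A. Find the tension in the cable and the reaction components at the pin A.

T = 879.0 lb, A_x = 465.8 lb, A_y = 404.6 lb

ΣM about A: T·sin58°·14.2 − 800·9.95 − 350·7.5 = 0 → T = 10585/(14.2·0.848048) = 878.986 ≈ 879.0 lb.
ΣF_x = 0: A_x − T·cos58° = 0 → A_x = 878.986 × 0.529919 = 465.8 lb.
ΣF_y = 0: A_y + T·sin58° − 800 − 350 = 0 → A_y = 1150 − 878.986 × 0.848048 = 404.6 lb.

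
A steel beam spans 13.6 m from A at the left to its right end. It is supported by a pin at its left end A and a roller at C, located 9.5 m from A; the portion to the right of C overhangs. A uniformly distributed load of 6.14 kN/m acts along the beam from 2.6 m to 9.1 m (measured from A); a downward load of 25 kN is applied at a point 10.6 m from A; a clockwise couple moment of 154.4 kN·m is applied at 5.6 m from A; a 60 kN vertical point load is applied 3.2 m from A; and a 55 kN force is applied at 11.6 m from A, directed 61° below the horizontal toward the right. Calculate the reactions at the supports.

Resultant of the distributed load: 6.14 × 6.5 = 39.91 kN at 5.85 m from A.
Moments about A: C_y·9.5 − (6.14·6.5)·5.85 − 25·10.6 − 154.4 − 60·3.2 − 55·sin61°·11.6 = 0 → C_y = 1402.88/9.5 = 147.672 ≈ 147.7 kN.
ΣF_y = 0: A_y + 147.672 − 6.14·6.5 − 25 − 60 − 55·sin61° = 0 → A_y = 25.34 kN.
ΣF_x = 0: A_x + 55·cos61° = 0 → A_x = -26.66 kN.

A_x = -26.66 kN, A_y = 25.34 kN, C_y = 147.7 kN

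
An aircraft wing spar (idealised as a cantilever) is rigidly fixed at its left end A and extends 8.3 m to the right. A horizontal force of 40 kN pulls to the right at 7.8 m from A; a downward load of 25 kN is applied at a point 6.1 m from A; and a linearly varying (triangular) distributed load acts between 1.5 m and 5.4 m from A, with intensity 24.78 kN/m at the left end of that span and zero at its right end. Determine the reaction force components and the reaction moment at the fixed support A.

Resultant of the triangular load: ½ × 24.78 × 3.9 = 48.321 kN, acting at 2.8 m from A (one-third of the span from the peak).
ΣF_x = 0: A_x + 40 = 0 → A_x = -40.00 kN.
ΣF_y = 0: A_y − 25 − ½·24.78·3.9 = 0 → A_y = 73.32 kN.
ΣM about A: M_A − 25·6.1 − (½·24.78·3.9)·2.8 = 0 → M_A = 287.8 kN·m.

A_x = -40.00 kN, A_y = 73.32 kN, M_A = 287.8 kN·m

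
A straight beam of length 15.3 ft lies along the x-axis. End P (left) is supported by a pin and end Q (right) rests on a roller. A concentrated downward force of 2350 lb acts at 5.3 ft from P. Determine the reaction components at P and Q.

P_x = 0, P_y = 1536 lb, Q_y = 814.1 lb

ΣM about P: Q_y·15.3 − 2350·5.3 = 0 → Q_y = 12455/15.3 = 814.052 ≈ 814.1 lb.
ΣF_y = 0: P_y + 814.052 − 2350 = 0 → P_y = 1536 lb.
ΣF_x = 0: no horizontal applied forces, so P_x = 0.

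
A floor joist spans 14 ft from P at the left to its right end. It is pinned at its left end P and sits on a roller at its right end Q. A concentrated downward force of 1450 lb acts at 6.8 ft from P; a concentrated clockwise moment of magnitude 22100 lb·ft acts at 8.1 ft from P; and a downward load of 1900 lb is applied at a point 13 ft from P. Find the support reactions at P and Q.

P_x = 0, P_y = -697.1 lb, Q_y = 4047 lb

Moments about P: Q_y·14 − 1450·6.8 − 22100 − 1900·13 = 0 → Q_y = 56660/14 = 4047.14 ≈ 4047 lb.
ΣF_y = 0: P_y + 4047.14 − 1450 − 1900 = 0 → P_y = -697.1 lb.
ΣF_x = 0: no horizontal applied forces, so P_x = 0.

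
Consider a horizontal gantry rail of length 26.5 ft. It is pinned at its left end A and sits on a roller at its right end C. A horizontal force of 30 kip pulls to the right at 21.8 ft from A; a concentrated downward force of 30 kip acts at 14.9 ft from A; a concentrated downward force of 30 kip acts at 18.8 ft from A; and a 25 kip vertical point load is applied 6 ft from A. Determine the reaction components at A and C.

A_x = -30.00 kip, A_y = 41.19 kip, C_y = 43.81 kip

Taking moments about A: C_y·26.5 − 30·14.9 − 30·18.8 − 25·6 = 0 → C_y = 1161/26.5 = 43.8113 ≈ 43.81 kip.
ΣF_y = 0: A_y + 43.8113 − 30 − 30 − 25 = 0 → A_y = 41.19 kip.
ΣF_x = 0: A_x + 30 = 0 → A_x = -30.00 kip.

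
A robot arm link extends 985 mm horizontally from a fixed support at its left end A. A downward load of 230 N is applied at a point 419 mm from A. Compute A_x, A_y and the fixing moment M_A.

ΣF_x = 0: A_x = 0.
ΣF_y = 0: A_y − 230 = 0 → A_y = 230.0 N.
ΣM about A: M_A − 230·419 = 0 → M_A = 96370 N·mm.

A_x = 0, A_y = 230.0 N, M_A = 96370 N·mm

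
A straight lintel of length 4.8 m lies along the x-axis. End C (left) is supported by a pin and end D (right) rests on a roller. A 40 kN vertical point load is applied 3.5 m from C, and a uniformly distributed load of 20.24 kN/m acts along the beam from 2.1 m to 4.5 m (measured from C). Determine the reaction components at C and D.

Resultant of the distributed load: 20.24 × 2.4 = 48.576 kN at 3.3 m from C.
ΣM about C: D_y·4.8 − 40·3.5 − (20.24·2.4)·3.3 = 0 → D_y = 300.3008/4.8 = 62.5627 ≈ 62.56 kN.
ΣF_y = 0: C_y + 62.5627 − 40 − 20.24·2.4 = 0 → C_y = 26.01 kN.
ΣF_x = 0: no horizontal applied forces, so C_x = 0.

C_x = 0, C_y = 26.01 kN, D_y = 62.56 kN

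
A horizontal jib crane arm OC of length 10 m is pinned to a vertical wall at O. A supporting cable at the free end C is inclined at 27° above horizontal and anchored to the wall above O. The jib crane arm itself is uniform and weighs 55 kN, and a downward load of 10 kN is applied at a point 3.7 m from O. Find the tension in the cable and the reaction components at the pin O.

ΣM about O: T·sin27°·10 − 55·5 − 10·3.7 = 0 → T = 312/(10·0.45399) = 68.724 ≈ 68.72 kN.
ΣF_x = 0: O_x − T·cos27° = 0 → O_x = 68.724 × 0.891007 = 61.23 kN.
ΣF_y = 0: O_y + T·sin27° − 55 − 10 = 0 → O_y = 65 − 68.724 × 0.45399 = 33.80 kN.

T = 68.72 kN, O_x = 61.23 kN, O_y = 33.80 kN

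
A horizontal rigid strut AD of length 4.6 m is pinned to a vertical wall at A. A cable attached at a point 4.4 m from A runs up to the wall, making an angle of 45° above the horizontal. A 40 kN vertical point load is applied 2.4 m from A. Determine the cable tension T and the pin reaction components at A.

T = 30.86 kN, A_x = 21.82 kN, A_y = 18.18 kN

ΣM about A: T·sin45°·4.4 − 40·2.4 = 0 → T = 96/(4.4·0.707107) = 30.8556 ≈ 30.86 kN.
ΣF_x = 0: A_x − T·cos45° = 0 → A_x = 30.8556 × 0.707107 = 21.82 kN.
ΣF_y = 0: A_y + T·sin45° − 40 = 0 → A_y = 40 − 30.8556 × 0.707107 = 18.18 kN.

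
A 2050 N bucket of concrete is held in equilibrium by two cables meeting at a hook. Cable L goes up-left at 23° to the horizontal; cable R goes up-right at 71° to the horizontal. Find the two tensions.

T_L = 669.0 N, T_R = 1892 N

ΣF_x = 0: −T_L·cos23° + T_R·cos71° = 0 → T_R = 2.82738·T_L.
ΣF_y = 0: T_L·sin23° + T_R·sin71° = 2050.
Substitute: T_L·(0.390731 + 2.82738·0.945519) = 2050 → T_L = 669.044 ≈ 669.0 N.
Then T_R = 2.82738 × 669.044 = 1892 N.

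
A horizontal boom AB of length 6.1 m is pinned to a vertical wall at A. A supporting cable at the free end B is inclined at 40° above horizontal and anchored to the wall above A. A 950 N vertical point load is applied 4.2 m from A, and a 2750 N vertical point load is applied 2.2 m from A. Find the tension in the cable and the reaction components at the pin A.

ΣM about A: T·sin40°·6.1 − 950·4.2 − 2750·2.2 = 0 → T = 10040/(6.1·0.642788) = 2560.57 ≈ 2561 N.
ΣF_x = 0: A_x − T·cos40° = 0 → A_x = 2560.57 × 0.766044 = 1962 N.
ΣF_y = 0: A_y + T·sin40° − 950 − 2750 = 0 → A_y = 3700 − 2560.57 × 0.642788 = 2054 N.

T = 2561 N, A_x = 1962 N, A_y = 2054 N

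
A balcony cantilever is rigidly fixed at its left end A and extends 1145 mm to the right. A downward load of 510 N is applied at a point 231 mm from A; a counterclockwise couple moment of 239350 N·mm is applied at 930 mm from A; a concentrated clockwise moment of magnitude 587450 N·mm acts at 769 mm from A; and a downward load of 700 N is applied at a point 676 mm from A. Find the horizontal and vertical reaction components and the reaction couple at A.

ΣF_x = 0: A_x = 0.
ΣF_y = 0: A_y − 510 − 700 = 0 → A_y = 1210 N.
ΣM about A: M_A − 510·231 + 239350 − 587450 − 700·676 = 0 → M_A = 939100 N·mm.

A_x = 0, A_y = 1210 N, M_A = 939100 N·mm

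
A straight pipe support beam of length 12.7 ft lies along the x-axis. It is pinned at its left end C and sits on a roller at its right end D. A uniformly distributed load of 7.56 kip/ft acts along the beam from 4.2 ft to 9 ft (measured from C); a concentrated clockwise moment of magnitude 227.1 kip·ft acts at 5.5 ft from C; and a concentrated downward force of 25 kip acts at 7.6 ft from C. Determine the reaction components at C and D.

C_x = 0, C_y = 9.587 kip, D_y = 51.70 kip

Resultant of the distributed load: 7.56 × 4.8 = 36.288 kip at 6.6 ft from C.
Taking moments about C: D_y·12.7 − (7.56·4.8)·6.6 − 227.1 − 25·7.6 = 0 → D_y = 656.6008/12.7 = 51.7009 ≈ 51.70 kip.
ΣF_y = 0: C_y + 51.7009 − 7.56·4.8 − 25 = 0 → C_y = 9.587 kip.
ΣF_x = 0: no horizontal applied forces, so C_x = 0.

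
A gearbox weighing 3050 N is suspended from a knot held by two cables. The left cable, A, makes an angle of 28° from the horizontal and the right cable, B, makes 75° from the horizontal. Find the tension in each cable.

ΣF_x = 0: −T_A·cos28° + T_B·cos75° = 0 → T_B = 3.41145·T_A.
ΣF_y = 0: T_A·sin28° + T_B·sin75° = 3050.
Substitute: T_A·(0.469472 + 3.41145·0.965926) = 3050 → T_A = 810.162 ≈ 810.2 N.
Then T_B = 3.41145 × 810.162 = 2764 N.

T_A = 810.2 N, T_B = 2764 N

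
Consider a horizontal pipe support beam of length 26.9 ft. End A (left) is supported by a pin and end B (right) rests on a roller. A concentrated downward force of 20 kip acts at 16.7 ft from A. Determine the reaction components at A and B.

A_x = 0, A_y = 7.584 kip, B_y = 12.42 kip

ΣM about A: B_y·26.9 − 20·16.7 = 0 → B_y = 334/26.9 = 12.4164 ≈ 12.42 kip.
ΣF_y = 0: A_y + 12.4164 − 20 = 0 → A_y = 7.584 kip.
ΣF_x = 0: no horizontal applied forces, so A_x = 0.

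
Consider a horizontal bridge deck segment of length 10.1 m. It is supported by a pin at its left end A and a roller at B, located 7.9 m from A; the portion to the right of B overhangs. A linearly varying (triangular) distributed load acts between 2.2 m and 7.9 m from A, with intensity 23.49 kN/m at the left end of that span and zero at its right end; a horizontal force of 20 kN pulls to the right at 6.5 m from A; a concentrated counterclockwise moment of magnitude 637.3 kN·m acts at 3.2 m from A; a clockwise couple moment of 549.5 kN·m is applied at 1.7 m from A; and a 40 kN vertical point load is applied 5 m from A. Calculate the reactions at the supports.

Resultant of the triangular load: ½ × 23.49 × 5.7 = 66.9465 kN, acting at 4.1 m from A (one-third of the span from the peak).
Moments about A: B_y·7.9 − (½·23.49·5.7)·4.1 + 637.3 − 549.5 − 40·5 = 0 → B_y = 386.68065/7.9 = 48.9469 ≈ 48.95 kN.
ΣF_y = 0: A_y + 48.9469 − ½·23.49·5.7 − 40 = 0 → A_y = 58.00 kN.
ΣF_x = 0: A_x + 20 = 0 → A_x = -20.00 kN.

A_x = -20.00 kN, A_y = 58.00 kN, B_y = 48.95 kN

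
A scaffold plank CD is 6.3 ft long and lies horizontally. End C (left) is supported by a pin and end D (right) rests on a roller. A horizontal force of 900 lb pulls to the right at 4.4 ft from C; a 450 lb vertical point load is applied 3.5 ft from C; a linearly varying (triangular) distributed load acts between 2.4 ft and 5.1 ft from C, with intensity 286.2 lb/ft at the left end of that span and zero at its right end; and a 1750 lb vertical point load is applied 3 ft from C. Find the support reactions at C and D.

Resultant of the triangular load: ½ × 286.2 × 2.7 = 386.37 lb, acting at 3.3 ft from C (one-third of the span from the peak).
Moments about C: D_y·6.3 − 450·3.5 − (½·286.2·2.7)·3.3 − 1750·3 = 0 → D_y = 8100.021/6.3 = 1285.72 ≈ 1286 lb.
ΣF_y = 0: C_y + 1285.72 − 450 − ½·286.2·2.7 − 1750 = 0 → C_y = 1301 lb.
ΣF_x = 0: C_x + 900 = 0 → C_x = -900.0 lb.

C_x = -900.0 lb, C_y = 1301 lb, D_y = 1286 lb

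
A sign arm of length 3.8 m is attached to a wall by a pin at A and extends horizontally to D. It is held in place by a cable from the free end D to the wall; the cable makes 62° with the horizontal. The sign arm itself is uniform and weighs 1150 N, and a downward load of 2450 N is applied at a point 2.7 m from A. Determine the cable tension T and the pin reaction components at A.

ΣM about A: T·sin62°·3.8 − 1150·1.9 − 2450·2.7 = 0 → T = 8800/(3.8·0.882948) = 2622.79 ≈ 2623 N.
ΣF_x = 0: A_x − T·cos62° = 0 → A_x = 2622.79 × 0.469472 = 1231 N.
ΣF_y = 0: A_y + T·sin62° − 1150 − 2450 = 0 → A_y = 3600 − 2622.79 × 0.882948 = 1284 N.

T = 2623 N, A_x = 1231 N, A_y = 1284 N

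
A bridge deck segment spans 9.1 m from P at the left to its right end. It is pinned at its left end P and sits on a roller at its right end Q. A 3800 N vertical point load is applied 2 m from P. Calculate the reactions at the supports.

P_x = 0, P_y = 2965 N, Q_y = 835.2 N

Taking moments about P: Q_y·9.1 − 3800·2 = 0 → Q_y = 7600/9.1 = 835.165 ≈ 835.2 N.
ΣF_y = 0: P_y + 835.165 − 3800 = 0 → P_y = 2965 N.
ΣF_x = 0: no horizontal applied forces, so P_x = 0.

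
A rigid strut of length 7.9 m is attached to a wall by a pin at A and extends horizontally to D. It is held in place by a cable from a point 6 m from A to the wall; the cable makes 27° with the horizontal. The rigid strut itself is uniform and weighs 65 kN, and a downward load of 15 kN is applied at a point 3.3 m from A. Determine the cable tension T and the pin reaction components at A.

T = 112.4 kN, A_x = 100.2 kN, A_y = 28.96 kN

ΣM about A: T·sin27°·6 − 65·3.95 − 15·3.3 = 0 → T = 306.25/(6·0.45399) = 112.429 ≈ 112.4 kN.
ΣF_x = 0: A_x − T·cos27° = 0 → A_x = 112.429 × 0.891007 = 100.2 kN.
ΣF_y = 0: A_y + T·sin27° − 65 − 15 = 0 → A_y = 80 − 112.429 × 0.45399 = 28.96 kN.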